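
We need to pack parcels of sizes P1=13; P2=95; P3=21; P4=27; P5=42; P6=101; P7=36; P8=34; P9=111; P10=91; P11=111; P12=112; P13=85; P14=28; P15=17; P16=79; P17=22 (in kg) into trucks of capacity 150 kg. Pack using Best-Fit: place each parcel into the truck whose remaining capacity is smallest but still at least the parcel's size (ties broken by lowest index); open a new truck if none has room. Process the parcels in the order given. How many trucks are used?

9

truck 1: place P1 (13 kg), 137 kg left
truck 1: place P2 (95 kg), 42 kg left
truck 1: place P3 (21 kg), 21 kg left
truck 2: place P4 (27 kg), 123 kg left
truck 2: place P5 (42 kg), 81 kg left
truck 3: place P6 (101 kg), 49 kg left
truck 3: place P7 (36 kg), 13 kg left
truck 2: place P8 (34 kg), 47 kg left
truck 4: place P9 (111 kg), 39 kg left
truck 5: place P10 (91 kg), 59 kg left
truck 6: place P11 (111 kg), 39 kg left
truck 7: place P12 (112 kg), 38 kg left
truck 8: place P13 (85 kg), 65 kg left
truck 7: place P14 (28 kg), 10 kg left
truck 1: place P15 (17 kg), 4 kg left
truck 9: place P16 (79 kg), 71 kg left
truck 4: place P17 (22 kg), 17 kg left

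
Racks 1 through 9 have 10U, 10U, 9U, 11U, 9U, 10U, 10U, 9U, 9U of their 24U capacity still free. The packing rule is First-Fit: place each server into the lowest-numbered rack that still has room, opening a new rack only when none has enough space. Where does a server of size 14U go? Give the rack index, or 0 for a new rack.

0

No rack has ≥ 14U free, so a new rack is opened.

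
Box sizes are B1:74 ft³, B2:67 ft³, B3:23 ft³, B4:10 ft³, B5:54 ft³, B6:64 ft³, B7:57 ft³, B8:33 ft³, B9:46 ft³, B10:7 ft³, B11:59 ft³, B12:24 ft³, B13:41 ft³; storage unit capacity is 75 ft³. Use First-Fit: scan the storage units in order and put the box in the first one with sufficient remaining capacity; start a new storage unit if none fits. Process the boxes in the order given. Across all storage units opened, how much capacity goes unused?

116

storage unit 1: place B1 (74 ft³), 1 ft³ left
storage unit 2: place B2 (67 ft³), 8 ft³ left
storage unit 3: place B3 (23 ft³), 52 ft³ left
storage unit 3: place B4 (10 ft³), 42 ft³ left
storage unit 4: place B5 (54 ft³), 21 ft³ left
storage unit 5: place B6 (64 ft³), 11 ft³ left
storage unit 6: place B7 (57 ft³), 18 ft³ left
storage unit 3: place B8 (33 ft³), 9 ft³ left
storage unit 7: place B9 (46 ft³), 29 ft³ left
storage unit 2: place B10 (7 ft³), 1 ft³ left
storage unit 8: place B11 (59 ft³), 16 ft³ left
storage unit 7: place B12 (24 ft³), 5 ft³ left
storage unit 9: place B13 (41 ft³), 34 ft³ left
9 storage units × 75 ft³ = 675 ft³; used 559 ft³; unused 116 ft³.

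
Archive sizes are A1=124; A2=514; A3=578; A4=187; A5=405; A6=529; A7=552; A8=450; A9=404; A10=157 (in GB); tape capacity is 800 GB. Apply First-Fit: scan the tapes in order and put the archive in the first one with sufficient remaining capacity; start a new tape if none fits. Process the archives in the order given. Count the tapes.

A1 (124 GB) → tape 1 (remaining 676 GB)
A2 (514 GB) → tape 1 (remaining 162 GB)
A3 (578 GB) → tape 2 (remaining 222 GB)
A4 (187 GB) → tape 2 (remaining 35 GB)
A5 (405 GB) → tape 3 (remaining 395 GB)
A6 (529 GB) → tape 4 (remaining 271 GB)
A7 (552 GB) → tape 5 (remaining 248 GB)
A8 (450 GB) → tape 6 (remaining 350 GB)
A9 (404 GB) → tape 7 (remaining 396 GB)
A10 (157 GB) → tape 1 (remaining 5 GB)
Final tapes: [124,514,157] [578,187] [405] [529] [552] [450] [404].

7 tapes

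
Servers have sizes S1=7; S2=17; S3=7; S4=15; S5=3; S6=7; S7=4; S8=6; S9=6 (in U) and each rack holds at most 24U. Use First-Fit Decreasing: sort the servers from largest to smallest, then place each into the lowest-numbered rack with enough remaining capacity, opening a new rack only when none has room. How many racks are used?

Sorted descending: 17, 15, 7, 7, 7, 6, 6, 4, 3.
Put 17U in rack 1; 7U remain.
Put 15U in rack 2; 9U remain.
Put 7U in rack 1; 0U remain.
Put 7U in rack 2; 2U remain.
Put 7U in rack 3; 17U remain.
Put 6U in rack 3; 11U remain.
Put 6U in rack 3; 5U remain.
Put 4U in rack 3; 1U remain.
Put 3U in rack 4; 21U remain.
Final racks: [17,7] [15,7] [7,6,6,4] [3].

4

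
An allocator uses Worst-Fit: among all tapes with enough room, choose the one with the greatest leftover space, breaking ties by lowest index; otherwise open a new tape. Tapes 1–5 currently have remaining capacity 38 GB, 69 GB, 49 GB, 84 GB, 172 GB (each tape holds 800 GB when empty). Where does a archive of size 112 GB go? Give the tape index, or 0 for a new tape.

Tapes with room: tape 5 (172 GB).
Most room is tape 5 with 172 GB free.

5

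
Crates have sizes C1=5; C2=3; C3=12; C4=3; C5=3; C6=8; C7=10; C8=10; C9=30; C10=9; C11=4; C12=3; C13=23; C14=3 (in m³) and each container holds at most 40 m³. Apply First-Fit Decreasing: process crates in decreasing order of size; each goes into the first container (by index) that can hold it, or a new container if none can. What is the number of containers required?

4 containers

Sorted descending: 30, 23, 12, 10, 10, 9, 8, 5, 4, 3, 3, 3, 3, 3.
Put 30 m³ in container 1; 10 m³ remain.
Put 23 m³ in container 2; 17 m³ remain.
Put 12 m³ in container 2; 5 m³ remain.
Put 10 m³ in container 1; 0 m³ remain.
Put 10 m³ in container 3; 30 m³ remain.
Put 9 m³ in container 3; 21 m³ remain.
Put 8 m³ in container 3; 13 m³ remain.
Put 5 m³ in container 2; 0 m³ remain.
Put 4 m³ in container 3; 9 m³ remain.
Put 3 m³ in container 3; 6 m³ remain.
Put 3 m³ in container 3; 3 m³ remain.
Put 3 m³ in container 3; 0 m³ remain.
Put 3 m³ in container 4; 37 m³ remain.
Put 3 m³ in container 4; 34 m³ remain.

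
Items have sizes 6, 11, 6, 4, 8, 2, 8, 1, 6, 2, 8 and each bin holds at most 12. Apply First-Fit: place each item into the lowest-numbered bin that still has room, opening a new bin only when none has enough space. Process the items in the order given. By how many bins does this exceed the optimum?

First-Fit: [6,6] [11,1] [4,8] [2,8,2] [6] [8] → 6 bins.
Total size 62; any packing needs at least ⌈62/12⌉ = 6 bins.
So 6 is already optimal.

0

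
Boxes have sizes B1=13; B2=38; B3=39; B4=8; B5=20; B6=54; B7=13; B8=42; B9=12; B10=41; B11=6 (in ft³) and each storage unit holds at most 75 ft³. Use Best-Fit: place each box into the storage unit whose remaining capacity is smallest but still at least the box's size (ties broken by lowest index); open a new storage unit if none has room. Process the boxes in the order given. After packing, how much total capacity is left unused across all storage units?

89

storage unit 1: place B1 (13 ft³), 62 ft³ left
storage unit 1: place B2 (38 ft³), 24 ft³ left
storage unit 2: place B3 (39 ft³), 36 ft³ left
storage unit 1: place B4 (8 ft³), 16 ft³ left
storage unit 2: place B5 (20 ft³), 16 ft³ left
storage unit 3: place B6 (54 ft³), 21 ft³ left
storage unit 1: place B7 (13 ft³), 3 ft³ left
storage unit 4: place B8 (42 ft³), 33 ft³ left
storage unit 2: place B9 (12 ft³), 4 ft³ left
storage unit 5: place B10 (41 ft³), 34 ft³ left
storage unit 3: place B11 (6 ft³), 15 ft³ left
5 storage units × 75 ft³ = 375 ft³; used 286 ft³; unused 89 ft³.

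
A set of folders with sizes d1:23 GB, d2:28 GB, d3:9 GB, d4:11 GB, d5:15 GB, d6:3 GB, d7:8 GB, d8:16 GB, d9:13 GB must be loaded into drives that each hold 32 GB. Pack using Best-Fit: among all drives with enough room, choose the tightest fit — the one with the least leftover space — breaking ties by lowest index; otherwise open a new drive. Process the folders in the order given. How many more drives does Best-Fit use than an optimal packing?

1

Best-Fit: [23,9] [28,3] [11,15] [8,16] [13] → 5 drives.
Total size 126 GB; any packing needs at least ⌈126/32⌉ = 4 drives.
An optimal packing achieves that bound: [28,3] [23,9] [16,15] [13,11,8] → 4 drives.
Excess: 5 − 4 = 1.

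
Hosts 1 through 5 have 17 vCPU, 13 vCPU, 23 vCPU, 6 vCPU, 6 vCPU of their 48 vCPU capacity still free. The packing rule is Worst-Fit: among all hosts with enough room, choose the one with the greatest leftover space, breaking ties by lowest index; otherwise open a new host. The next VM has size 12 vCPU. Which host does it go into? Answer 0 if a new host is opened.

3

Hosts with room: host 1 (17 vCPU), host 2 (13 vCPU), host 3 (23 vCPU).
Most room is host 3 with 23 vCPU free.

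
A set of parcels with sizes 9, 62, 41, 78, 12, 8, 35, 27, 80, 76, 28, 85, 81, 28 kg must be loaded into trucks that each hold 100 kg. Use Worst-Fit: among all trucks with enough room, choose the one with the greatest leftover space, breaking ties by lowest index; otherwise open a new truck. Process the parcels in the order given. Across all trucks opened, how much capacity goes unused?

150

Put 9 kg in truck 1; 91 kg remain.
Put 62 kg in truck 1; 29 kg remain.
Put 41 kg in truck 2; 59 kg remain.
Put 78 kg in truck 3; 22 kg remain.
Put 12 kg in truck 2; 47 kg remain.
Put 8 kg in truck 2; 39 kg remain.
Put 35 kg in truck 2; 4 kg remain.
Put 27 kg in truck 1; 2 kg remain.
Put 80 kg in truck 4; 20 kg remain.
Put 76 kg in truck 5; 24 kg remain.
Put 28 kg in truck 6; 72 kg remain.
Put 85 kg in truck 7; 15 kg remain.
Put 81 kg in truck 8; 19 kg remain.
Put 28 kg in truck 6; 44 kg remain.
8 trucks × 100 kg = 800 kg; used 650 kg; unused 150 kg.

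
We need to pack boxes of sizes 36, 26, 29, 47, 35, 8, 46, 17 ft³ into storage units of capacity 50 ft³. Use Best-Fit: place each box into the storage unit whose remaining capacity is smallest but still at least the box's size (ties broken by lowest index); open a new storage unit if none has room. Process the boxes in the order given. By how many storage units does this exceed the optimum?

0

Best-Fit: [36,8] [26] [29,17] [47] [35] [46] → 6 storage units.
6 boxes exceed 25 ft³ (half the capacity), and no two of those can share a storage unit, so at least 6 storage units are needed.
So 6 is already optimal.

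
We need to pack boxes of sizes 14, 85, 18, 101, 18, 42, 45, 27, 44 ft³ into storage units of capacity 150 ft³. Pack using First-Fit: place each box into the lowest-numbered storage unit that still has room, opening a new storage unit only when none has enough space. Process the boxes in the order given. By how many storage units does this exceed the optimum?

0

First-Fit: [14,85,18,18] [101,42] [45,27,44] → 3 storage units.
Total size 394 ft³; any packing needs at least ⌈394/150⌉ = 3 storage units.
So 3 is already optimal.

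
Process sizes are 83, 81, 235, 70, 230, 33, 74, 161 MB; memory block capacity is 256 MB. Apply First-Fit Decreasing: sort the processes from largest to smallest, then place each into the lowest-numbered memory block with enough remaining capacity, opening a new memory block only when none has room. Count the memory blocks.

5

Sorted descending: 235, 230, 161, 83, 81, 74, 70, 33.
memory block 1: place 235 MB, 21 MB left
memory block 2: place 230 MB, 26 MB left
memory block 3: place 161 MB, 95 MB left
memory block 3: place 83 MB, 12 MB left
memory block 4: place 81 MB, 175 MB left
memory block 4: place 74 MB, 101 MB left
memory block 4: place 70 MB, 31 MB left
memory block 5: place 33 MB, 223 MB left
Final memory blocks: [235] [230] [161,83] [81,74,70] [33].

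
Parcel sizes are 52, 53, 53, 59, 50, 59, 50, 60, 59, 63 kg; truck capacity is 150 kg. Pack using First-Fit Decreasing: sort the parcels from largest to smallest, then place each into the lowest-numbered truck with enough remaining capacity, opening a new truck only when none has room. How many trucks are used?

Sorted descending: 63, 60, 59, 59, 59, 53, 53, 52, 50, 50.
truck 1: place 63 kg, 87 kg left
truck 1: place 60 kg, 27 kg left
truck 2: place 59 kg, 91 kg left
truck 2: place 59 kg, 32 kg left
truck 3: place 59 kg, 91 kg left
truck 3: place 53 kg, 38 kg left
truck 4: place 53 kg, 97 kg left
truck 4: place 52 kg, 45 kg left
truck 5: place 50 kg, 100 kg left
truck 5: place 50 kg, 50 kg left

5 trucks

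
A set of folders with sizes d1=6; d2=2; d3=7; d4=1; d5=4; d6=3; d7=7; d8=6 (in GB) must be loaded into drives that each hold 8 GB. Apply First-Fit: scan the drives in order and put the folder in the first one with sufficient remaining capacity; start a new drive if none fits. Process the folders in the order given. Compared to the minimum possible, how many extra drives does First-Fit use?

First-Fit: [6,2] [7,1] [4,3] [7] [6] → 5 drives.
Total size 36 GB; any packing needs at least ⌈36/8⌉ = 5 drives.
So 5 is already optimal.

0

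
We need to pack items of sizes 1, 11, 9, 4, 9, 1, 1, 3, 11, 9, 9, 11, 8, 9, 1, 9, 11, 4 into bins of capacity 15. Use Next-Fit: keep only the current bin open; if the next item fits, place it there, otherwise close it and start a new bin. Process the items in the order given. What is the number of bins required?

11

1 → bin 1 (remaining 14)
11 → bin 1 (remaining 3)
9 → bin 2 (remaining 6)
4 → bin 2 (remaining 2)
9 → bin 3 (remaining 6)
1 → bin 3 (remaining 5)
1 → bin 3 (remaining 4)
3 → bin 3 (remaining 1)
11 → bin 4 (remaining 4)
9 → bin 5 (remaining 6)
9 → bin 6 (remaining 6)
11 → bin 7 (remaining 4)
8 → bin 8 (remaining 7)
9 → bin 9 (remaining 6)
1 → bin 9 (remaining 5)
9 → bin 10 (remaining 6)
11 → bin 11 (remaining 4)
4 → bin 11 (remaining 0)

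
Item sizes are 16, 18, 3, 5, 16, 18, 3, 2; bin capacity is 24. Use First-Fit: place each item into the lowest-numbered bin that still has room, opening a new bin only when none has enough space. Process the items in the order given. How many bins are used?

4

bin 1: place 16, 8 left
bin 2: place 18, 6 left
bin 1: place 3, 5 left
bin 1: place 5, 0 left
bin 3: place 16, 8 left
bin 4: place 18, 6 left
bin 2: place 3, 3 left
bin 2: place 2, 1 left
Final bins: [16,3,5] [18,3,2] [16] [18].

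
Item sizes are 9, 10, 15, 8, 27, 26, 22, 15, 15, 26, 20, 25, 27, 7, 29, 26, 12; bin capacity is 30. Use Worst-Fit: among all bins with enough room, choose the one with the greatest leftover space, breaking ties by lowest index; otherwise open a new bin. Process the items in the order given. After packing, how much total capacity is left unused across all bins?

71

bin 1: place 9, 21 left
bin 1: place 10, 11 left
bin 2: place 15, 15 left
bin 2: place 8, 7 left
bin 3: place 27, 3 left
bin 4: place 26, 4 left
bin 5: place 22, 8 left
bin 6: place 15, 15 left
bin 6: place 15, 0 left
bin 7: place 26, 4 left
bin 8: place 20, 10 left
bin 9: place 25, 5 left
bin 10: place 27, 3 left
bin 1: place 7, 4 left
bin 11: place 29, 1 left
bin 12: place 26, 4 left
bin 13: place 12, 18 left
13 bins × 30 = 390; used 319; unused 71.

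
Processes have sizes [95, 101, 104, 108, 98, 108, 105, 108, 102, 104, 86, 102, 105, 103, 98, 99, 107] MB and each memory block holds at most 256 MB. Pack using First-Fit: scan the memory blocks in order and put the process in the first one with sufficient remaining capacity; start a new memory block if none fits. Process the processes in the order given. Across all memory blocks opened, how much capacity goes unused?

571

Put 95 MB in memory block 1; 161 MB remain.
Put 101 MB in memory block 1; 60 MB remain.
Put 104 MB in memory block 2; 152 MB remain.
Put 108 MB in memory block 2; 44 MB remain.
Put 98 MB in memory block 3; 158 MB remain.
Put 108 MB in memory block 3; 50 MB remain.
Put 105 MB in memory block 4; 151 MB remain.
Put 108 MB in memory block 4; 43 MB remain.
Put 102 MB in memory block 5; 154 MB remain.
Put 104 MB in memory block 5; 50 MB remain.
Put 86 MB in memory block 6; 170 MB remain.
Put 102 MB in memory block 6; 68 MB remain.
Put 105 MB in memory block 7; 151 MB remain.
Put 103 MB in memory block 7; 48 MB remain.
Put 98 MB in memory block 8; 158 MB remain.
Put 99 MB in memory block 8; 59 MB remain.
Put 107 MB in memory block 9; 149 MB remain.
9 memory blocks × 256 MB = 2304 MB; used 1733 MB; unused 571 MB.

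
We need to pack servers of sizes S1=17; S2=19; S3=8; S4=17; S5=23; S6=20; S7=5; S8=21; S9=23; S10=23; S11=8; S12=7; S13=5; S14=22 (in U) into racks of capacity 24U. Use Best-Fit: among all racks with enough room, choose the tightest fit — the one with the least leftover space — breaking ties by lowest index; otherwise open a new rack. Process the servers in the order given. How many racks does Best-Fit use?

S1 (17U) → rack 1 (remaining 7U)
S2 (19U) → rack 2 (remaining 5U)
S3 (8U) → rack 3 (remaining 16U)
S4 (17U) → rack 4 (remaining 7U)
S5 (23U) → rack 5 (remaining 1U)
S6 (20U) → rack 6 (remaining 4U)
S7 (5U) → rack 2 (remaining 0U)
S8 (21U) → rack 7 (remaining 3U)
S9 (23U) → rack 8 (remaining 1U)
S10 (23U) → rack 9 (remaining 1U)
S11 (8U) → rack 3 (remaining 8U)
S12 (7U) → rack 1 (remaining 0U)
S13 (5U) → rack 4 (remaining 2U)
S14 (22U) → rack 10 (remaining 2U)

10 racks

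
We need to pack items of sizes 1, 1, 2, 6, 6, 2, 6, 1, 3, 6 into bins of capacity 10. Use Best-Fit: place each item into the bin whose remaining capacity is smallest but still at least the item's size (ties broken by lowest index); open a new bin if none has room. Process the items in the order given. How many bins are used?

bin 1: place 1, 9 left
bin 1: place 1, 8 left
bin 1: place 2, 6 left
bin 1: place 6, 0 left
bin 2: place 6, 4 left
bin 2: place 2, 2 left
bin 3: place 6, 4 left
bin 2: place 1, 1 left
bin 3: place 3, 1 left
bin 4: place 6, 4 left
Final bins: [1,1,2,6] [6,2,1] [6,3] [6].

4 bins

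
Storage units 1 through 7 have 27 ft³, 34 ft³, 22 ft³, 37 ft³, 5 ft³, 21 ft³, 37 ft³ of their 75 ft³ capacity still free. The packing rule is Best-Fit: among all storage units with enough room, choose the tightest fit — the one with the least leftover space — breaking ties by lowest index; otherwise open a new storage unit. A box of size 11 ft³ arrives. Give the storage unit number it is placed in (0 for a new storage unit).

Storage units with room: storage unit 1 (27 ft³), storage unit 2 (34 ft³), storage unit 3 (22 ft³), storage unit 4 (37 ft³), storage unit 6 (21 ft³), storage unit 7 (37 ft³).
Tightest fit is storage unit 6 with 21 ft³ free.

6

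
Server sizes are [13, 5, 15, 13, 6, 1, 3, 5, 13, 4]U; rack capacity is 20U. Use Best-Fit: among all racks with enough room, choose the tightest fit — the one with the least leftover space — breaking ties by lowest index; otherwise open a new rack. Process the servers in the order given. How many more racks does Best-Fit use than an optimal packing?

Best-Fit: [13,5] [15,3] [13,6,1] [5,13] [4] → 5 racks.
Total size 78U; any packing needs at least ⌈78/20⌉ = 4 racks.
An optimal packing achieves that bound: [15,5] [13,6,1] [13,5] [13,4,3] → 4 racks.
Excess: 5 − 4 = 1.

1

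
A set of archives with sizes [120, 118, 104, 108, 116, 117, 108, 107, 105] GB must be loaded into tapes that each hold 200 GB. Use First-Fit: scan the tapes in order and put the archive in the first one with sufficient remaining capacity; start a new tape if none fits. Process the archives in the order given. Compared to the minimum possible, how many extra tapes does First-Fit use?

0

First-Fit: [120] [118] [104] [108] [116] [117] [108] [107] [105] → 9 tapes.
9 archives exceed 100 GB (half the capacity), and no two of those can share a tape, so at least 9 tapes are needed.
So 9 is already optimal.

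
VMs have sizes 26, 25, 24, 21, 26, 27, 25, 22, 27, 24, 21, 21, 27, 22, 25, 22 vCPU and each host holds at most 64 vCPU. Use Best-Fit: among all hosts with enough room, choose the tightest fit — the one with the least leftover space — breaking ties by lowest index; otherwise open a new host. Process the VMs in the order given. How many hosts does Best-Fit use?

host 1: place 26 vCPU, 38 vCPU left
host 1: place 25 vCPU, 13 vCPU left
host 2: place 24 vCPU, 40 vCPU left
host 2: place 21 vCPU, 19 vCPU left
host 3: place 26 vCPU, 38 vCPU left
host 3: place 27 vCPU, 11 vCPU left
host 4: place 25 vCPU, 39 vCPU left
host 4: place 22 vCPU, 17 vCPU left
host 5: place 27 vCPU, 37 vCPU left
host 5: place 24 vCPU, 13 vCPU left
host 6: place 21 vCPU, 43 vCPU left
host 6: place 21 vCPU, 22 vCPU left
host 7: place 27 vCPU, 37 vCPU left
host 6: place 22 vCPU, 0 vCPU left
host 7: place 25 vCPU, 12 vCPU left
host 8: place 22 vCPU, 42 vCPU left
Final hosts: [26,25] [24,21] [26,27] [25,22] [27,24] [21,21,22] [27,25] [22].

8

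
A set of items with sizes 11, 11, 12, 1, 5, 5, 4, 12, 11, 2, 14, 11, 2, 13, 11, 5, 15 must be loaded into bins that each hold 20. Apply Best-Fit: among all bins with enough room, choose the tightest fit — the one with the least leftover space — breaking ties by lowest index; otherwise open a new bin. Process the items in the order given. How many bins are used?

10 bins

bin 1: place 11, 9 left
bin 2: place 11, 9 left
bin 3: place 12, 8 left
bin 3: place 1, 7 left
bin 3: place 5, 2 left
bin 1: place 5, 4 left
bin 1: place 4, 0 left
bin 4: place 12, 8 left
bin 5: place 11, 9 left
bin 3: place 2, 0 left
bin 6: place 14, 6 left
bin 7: place 11, 9 left
bin 6: place 2, 4 left
bin 8: place 13, 7 left
bin 9: place 11, 9 left
bin 8: place 5, 2 left
bin 10: place 15, 5 left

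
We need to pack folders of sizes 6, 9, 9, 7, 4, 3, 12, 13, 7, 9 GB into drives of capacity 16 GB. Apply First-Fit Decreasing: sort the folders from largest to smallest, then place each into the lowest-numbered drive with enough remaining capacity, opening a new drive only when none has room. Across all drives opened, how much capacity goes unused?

1

Sorted descending: 13, 12, 9, 9, 9, 7, 7, 6, 4, 3.
Put 13 GB in drive 1; 3 GB remain.
Put 12 GB in drive 2; 4 GB remain.
Put 9 GB in drive 3; 7 GB remain.
Put 9 GB in drive 4; 7 GB remain.
Put 9 GB in drive 5; 7 GB remain.
Put 7 GB in drive 3; 0 GB remain.
Put 7 GB in drive 4; 0 GB remain.
Put 6 GB in drive 5; 1 GB remain.
Put 4 GB in drive 2; 0 GB remain.
Put 3 GB in drive 1; 0 GB remain.
5 drives × 16 GB = 80 GB; used 79 GB; unused 1 GB.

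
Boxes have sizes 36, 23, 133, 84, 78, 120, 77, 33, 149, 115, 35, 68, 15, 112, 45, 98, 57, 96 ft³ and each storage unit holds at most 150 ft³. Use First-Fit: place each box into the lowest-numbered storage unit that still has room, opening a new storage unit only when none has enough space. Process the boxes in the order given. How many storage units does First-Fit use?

storage unit 1: place 36 ft³, 114 ft³ left
storage unit 1: place 23 ft³, 91 ft³ left
storage unit 2: place 133 ft³, 17 ft³ left
storage unit 1: place 84 ft³, 7 ft³ left
storage unit 3: place 78 ft³, 72 ft³ left
storage unit 4: place 120 ft³, 30 ft³ left
storage unit 5: place 77 ft³, 73 ft³ left
storage unit 3: place 33 ft³, 39 ft³ left
storage unit 6: place 149 ft³, 1 ft³ left
storage unit 7: place 115 ft³, 35 ft³ left
storage unit 3: place 35 ft³, 4 ft³ left
storage unit 5: place 68 ft³, 5 ft³ left
storage unit 2: place 15 ft³, 2 ft³ left
storage unit 8: place 112 ft³, 38 ft³ left
storage unit 9: place 45 ft³, 105 ft³ left
storage unit 9: place 98 ft³, 7 ft³ left
storage unit 10: place 57 ft³, 93 ft³ left
storage unit 11: place 96 ft³, 54 ft³ left

11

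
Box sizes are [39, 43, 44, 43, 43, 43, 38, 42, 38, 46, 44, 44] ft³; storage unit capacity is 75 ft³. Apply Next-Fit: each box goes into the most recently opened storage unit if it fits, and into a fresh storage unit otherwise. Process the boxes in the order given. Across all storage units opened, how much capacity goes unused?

393

storage unit 1: place 39 ft³, 36 ft³ left
storage unit 2: place 43 ft³, 32 ft³ left
storage unit 3: place 44 ft³, 31 ft³ left
storage unit 4: place 43 ft³, 32 ft³ left
storage unit 5: place 43 ft³, 32 ft³ left
storage unit 6: place 43 ft³, 32 ft³ left
storage unit 7: place 38 ft³, 37 ft³ left
storage unit 8: place 42 ft³, 33 ft³ left
storage unit 9: place 38 ft³, 37 ft³ left
storage unit 10: place 46 ft³, 29 ft³ left
storage unit 11: place 44 ft³, 31 ft³ left
storage unit 12: place 44 ft³, 31 ft³ left
12 storage units × 75 ft³ = 900 ft³; used 507 ft³; unused 393 ft³.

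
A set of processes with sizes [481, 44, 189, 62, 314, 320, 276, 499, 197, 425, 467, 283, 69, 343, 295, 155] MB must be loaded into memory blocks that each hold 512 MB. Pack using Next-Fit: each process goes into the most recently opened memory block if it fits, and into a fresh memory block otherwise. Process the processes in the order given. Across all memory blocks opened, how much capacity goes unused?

1725

Put 481 MB in memory block 1; 31 MB remain.
Put 44 MB in memory block 2; 468 MB remain.
Put 189 MB in memory block 2; 279 MB remain.
Put 62 MB in memory block 2; 217 MB remain.
Put 314 MB in memory block 3; 198 MB remain.
Put 320 MB in memory block 4; 192 MB remain.
Put 276 MB in memory block 5; 236 MB remain.
Put 499 MB in memory block 6; 13 MB remain.
Put 197 MB in memory block 7; 315 MB remain.
Put 425 MB in memory block 8; 87 MB remain.
Put 467 MB in memory block 9; 45 MB remain.
Put 283 MB in memory block 10; 229 MB remain.
Put 69 MB in memory block 10; 160 MB remain.
Put 343 MB in memory block 11; 169 MB remain.
Put 295 MB in memory block 12; 217 MB remain.
Put 155 MB in memory block 12; 62 MB remain.
12 memory blocks × 512 MB = 6144 MB; used 4419 MB; unused 1725 MB.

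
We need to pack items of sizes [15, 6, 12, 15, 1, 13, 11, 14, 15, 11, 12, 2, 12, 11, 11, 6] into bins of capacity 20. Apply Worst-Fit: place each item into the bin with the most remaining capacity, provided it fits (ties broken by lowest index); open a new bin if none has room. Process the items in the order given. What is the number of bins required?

bin 1: place 15, 5 left
bin 2: place 6, 14 left
bin 2: place 12, 2 left
bin 3: place 15, 5 left
bin 1: place 1, 4 left
bin 4: place 13, 7 left
bin 5: place 11, 9 left
bin 6: place 14, 6 left
bin 7: place 15, 5 left
bin 8: place 11, 9 left
bin 9: place 12, 8 left
bin 5: place 2, 7 left
bin 10: place 12, 8 left
bin 11: place 11, 9 left
bin 12: place 11, 9 left
bin 8: place 6, 3 left
Final bins: [15,1] [6,12] [15] [13] [11,2] [14] [15] [11,6] [12] [12] [11] [11].

12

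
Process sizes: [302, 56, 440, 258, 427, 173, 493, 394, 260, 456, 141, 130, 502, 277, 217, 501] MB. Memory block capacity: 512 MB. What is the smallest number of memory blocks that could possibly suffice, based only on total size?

Total size = 302 + 56 + 440 + 258 + 427 + 173 + 493 + 394 + 260 + 456 + 141 + 130 + 502 + 277 + 217 + 501 = 5027 MB.
⌈5027 / 512⌉ = 10.

10 memory blocks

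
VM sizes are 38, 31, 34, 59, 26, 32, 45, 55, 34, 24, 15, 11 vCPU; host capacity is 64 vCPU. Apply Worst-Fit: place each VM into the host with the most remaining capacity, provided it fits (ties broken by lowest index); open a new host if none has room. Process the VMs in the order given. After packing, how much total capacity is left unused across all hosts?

108

host 1: place 38 vCPU, 26 vCPU left
host 2: place 31 vCPU, 33 vCPU left
host 3: place 34 vCPU, 30 vCPU left
host 4: place 59 vCPU, 5 vCPU left
host 2: place 26 vCPU, 7 vCPU left
host 5: place 32 vCPU, 32 vCPU left
host 6: place 45 vCPU, 19 vCPU left
host 7: place 55 vCPU, 9 vCPU left
host 8: place 34 vCPU, 30 vCPU left
host 5: place 24 vCPU, 8 vCPU left
host 3: place 15 vCPU, 15 vCPU left
host 8: place 11 vCPU, 19 vCPU left
8 hosts × 64 vCPU = 512 vCPU; used 404 vCPU; unused 108 vCPU.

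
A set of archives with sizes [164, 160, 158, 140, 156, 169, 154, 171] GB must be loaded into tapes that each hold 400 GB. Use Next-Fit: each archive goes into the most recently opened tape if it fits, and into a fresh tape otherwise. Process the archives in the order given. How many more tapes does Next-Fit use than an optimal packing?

Next-Fit: [164,160] [158,140] [156,169] [154,171] → 4 tapes.
Total size 1272 GB; any packing needs at least ⌈1272/400⌉ = 4 tapes.
So 4 is already optimal.

0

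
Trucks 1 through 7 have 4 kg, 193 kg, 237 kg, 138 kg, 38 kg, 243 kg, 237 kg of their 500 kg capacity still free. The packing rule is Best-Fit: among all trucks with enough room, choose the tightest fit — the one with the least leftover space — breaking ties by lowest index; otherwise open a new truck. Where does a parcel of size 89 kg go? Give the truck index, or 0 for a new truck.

Trucks with room: truck 2 (193 kg), truck 3 (237 kg), truck 4 (138 kg), truck 6 (243 kg), truck 7 (237 kg).
Tightest fit is truck 4 with 138 kg free.

4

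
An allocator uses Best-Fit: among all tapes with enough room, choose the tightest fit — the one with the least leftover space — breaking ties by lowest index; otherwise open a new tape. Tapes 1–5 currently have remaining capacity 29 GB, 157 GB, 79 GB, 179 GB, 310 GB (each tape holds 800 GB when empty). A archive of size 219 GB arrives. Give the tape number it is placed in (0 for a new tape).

Tapes with room: tape 5 (310 GB).
Tightest fit is tape 5 with 310 GB free.

5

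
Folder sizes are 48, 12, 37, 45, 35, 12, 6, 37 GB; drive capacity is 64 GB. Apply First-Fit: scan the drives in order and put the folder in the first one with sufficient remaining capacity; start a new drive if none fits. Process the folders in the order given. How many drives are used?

5 drives

48 GB → drive 1 (remaining 16 GB)
12 GB → drive 1 (remaining 4 GB)
37 GB → drive 2 (remaining 27 GB)
45 GB → drive 3 (remaining 19 GB)
35 GB → drive 4 (remaining 29 GB)
12 GB → drive 2 (remaining 15 GB)
6 GB → drive 2 (remaining 9 GB)
37 GB → drive 5 (remaining 27 GB)
Final drives: [48,12] [37,12,6] [45] [35] [37].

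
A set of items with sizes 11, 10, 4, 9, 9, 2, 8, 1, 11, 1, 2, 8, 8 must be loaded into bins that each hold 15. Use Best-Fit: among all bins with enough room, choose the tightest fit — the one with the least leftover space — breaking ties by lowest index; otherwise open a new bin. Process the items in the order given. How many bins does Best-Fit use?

Put 11 in bin 1; 4 remain.
Put 10 in bin 2; 5 remain.
Put 4 in bin 1; 0 remain.
Put 9 in bin 3; 6 remain.
Put 9 in bin 4; 6 remain.
Put 2 in bin 2; 3 remain.
Put 8 in bin 5; 7 remain.
Put 1 in bin 2; 2 remain.
Put 11 in bin 6; 4 remain.
Put 1 in bin 2; 1 remain.
Put 2 in bin 6; 2 remain.
Put 8 in bin 7; 7 remain.
Put 8 in bin 8; 7 remain.
Final bins: [11,4] [10,2,1,1] [9] [9] [8] [11,2] [8] [8].

8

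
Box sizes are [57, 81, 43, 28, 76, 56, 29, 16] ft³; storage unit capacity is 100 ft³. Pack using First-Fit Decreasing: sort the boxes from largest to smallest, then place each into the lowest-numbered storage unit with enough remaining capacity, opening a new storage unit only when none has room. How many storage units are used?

5

Sorted descending: 81, 76, 57, 56, 43, 29, 28, 16.
Put 81 ft³ in storage unit 1; 19 ft³ remain.
Put 76 ft³ in storage unit 2; 24 ft³ remain.
Put 57 ft³ in storage unit 3; 43 ft³ remain.
Put 56 ft³ in storage unit 4; 44 ft³ remain.
Put 43 ft³ in storage unit 3; 0 ft³ remain.
Put 29 ft³ in storage unit 4; 15 ft³ remain.
Put 28 ft³ in storage unit 5; 72 ft³ remain.
Put 16 ft³ in storage unit 1; 3 ft³ remain.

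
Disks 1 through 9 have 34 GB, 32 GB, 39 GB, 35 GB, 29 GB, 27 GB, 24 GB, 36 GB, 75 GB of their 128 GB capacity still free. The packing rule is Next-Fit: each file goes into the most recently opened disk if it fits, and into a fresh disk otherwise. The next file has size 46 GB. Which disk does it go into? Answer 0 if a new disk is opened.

9

Next-Fit only looks at disk 9, which has 75 GB free.
46 GB fits there.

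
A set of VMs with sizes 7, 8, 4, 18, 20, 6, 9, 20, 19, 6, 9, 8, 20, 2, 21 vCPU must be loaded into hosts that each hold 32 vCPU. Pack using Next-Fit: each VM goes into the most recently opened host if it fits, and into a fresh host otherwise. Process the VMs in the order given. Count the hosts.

8

Put 7 vCPU in host 1; 25 vCPU remain.
Put 8 vCPU in host 1; 17 vCPU remain.
Put 4 vCPU in host 1; 13 vCPU remain.
Put 18 vCPU in host 2; 14 vCPU remain.
Put 20 vCPU in host 3; 12 vCPU remain.
Put 6 vCPU in host 3; 6 vCPU remain.
Put 9 vCPU in host 4; 23 vCPU remain.
Put 20 vCPU in host 4; 3 vCPU remain.
Put 19 vCPU in host 5; 13 vCPU remain.
Put 6 vCPU in host 5; 7 vCPU remain.
Put 9 vCPU in host 6; 23 vCPU remain.
Put 8 vCPU in host 6; 15 vCPU remain.
Put 20 vCPU in host 7; 12 vCPU remain.
Put 2 vCPU in host 7; 10 vCPU remain.
Put 21 vCPU in host 8; 11 vCPU remain.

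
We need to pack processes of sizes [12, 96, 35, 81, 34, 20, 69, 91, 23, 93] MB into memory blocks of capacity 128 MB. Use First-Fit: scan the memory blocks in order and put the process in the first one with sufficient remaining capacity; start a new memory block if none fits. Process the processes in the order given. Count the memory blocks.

Put 12 MB in memory block 1; 116 MB remain.
Put 96 MB in memory block 1; 20 MB remain.
Put 35 MB in memory block 2; 93 MB remain.
Put 81 MB in memory block 2; 12 MB remain.
Put 34 MB in memory block 3; 94 MB remain.
Put 20 MB in memory block 1; 0 MB remain.
Put 69 MB in memory block 3; 25 MB remain.
Put 91 MB in memory block 4; 37 MB remain.
Put 23 MB in memory block 3; 2 MB remain.
Put 93 MB in memory block 5; 35 MB remain.

5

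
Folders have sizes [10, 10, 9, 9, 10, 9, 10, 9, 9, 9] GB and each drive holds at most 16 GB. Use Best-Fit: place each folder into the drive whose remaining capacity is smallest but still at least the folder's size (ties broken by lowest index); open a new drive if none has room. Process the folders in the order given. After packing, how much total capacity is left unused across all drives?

drive 1: place 10 GB, 6 GB left
drive 2: place 10 GB, 6 GB left
drive 3: place 9 GB, 7 GB left
drive 4: place 9 GB, 7 GB left
drive 5: place 10 GB, 6 GB left
drive 6: place 9 GB, 7 GB left
drive 7: place 10 GB, 6 GB left
drive 8: place 9 GB, 7 GB left
drive 9: place 9 GB, 7 GB left
drive 10: place 9 GB, 7 GB left
10 drives × 16 GB = 160 GB; used 94 GB; unused 66 GB.

66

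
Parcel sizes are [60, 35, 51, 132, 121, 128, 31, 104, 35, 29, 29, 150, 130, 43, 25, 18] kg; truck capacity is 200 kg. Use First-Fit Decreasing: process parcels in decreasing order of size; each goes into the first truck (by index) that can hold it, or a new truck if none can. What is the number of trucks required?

6 trucks

Sorted descending: 150, 132, 130, 128, 121, 104, 60, 51, 43, 35, 35, 31, 29, 29, 25, 18.
truck 1: place 150 kg, 50 kg left
truck 2: place 132 kg, 68 kg left
truck 3: place 130 kg, 70 kg left
truck 4: place 128 kg, 72 kg left
truck 5: place 121 kg, 79 kg left
truck 6: place 104 kg, 96 kg left
truck 2: place 60 kg, 8 kg left
truck 3: place 51 kg, 19 kg left
truck 1: place 43 kg, 7 kg left
truck 4: place 35 kg, 37 kg left
truck 4: place 35 kg, 2 kg left
truck 5: place 31 kg, 48 kg left
truck 5: place 29 kg, 19 kg left
truck 6: place 29 kg, 67 kg left
truck 6: place 25 kg, 42 kg left
truck 3: place 18 kg, 1 kg left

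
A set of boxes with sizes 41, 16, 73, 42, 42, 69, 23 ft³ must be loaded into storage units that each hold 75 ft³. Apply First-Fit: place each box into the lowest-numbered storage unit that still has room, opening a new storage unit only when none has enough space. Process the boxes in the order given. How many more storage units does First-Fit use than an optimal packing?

First-Fit: [41,16] [73] [42,23] [42] [69] → 5 storage units.
Total size 306 ft³; any packing needs at least ⌈306/75⌉ = 5 storage units.
So 5 is already optimal.

0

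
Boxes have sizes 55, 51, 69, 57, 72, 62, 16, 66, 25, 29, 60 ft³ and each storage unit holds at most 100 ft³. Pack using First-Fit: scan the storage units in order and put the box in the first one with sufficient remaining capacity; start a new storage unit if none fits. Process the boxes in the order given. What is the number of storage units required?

8 storage units

55 ft³ → storage unit 1 (remaining 45 ft³)
51 ft³ → storage unit 2 (remaining 49 ft³)
69 ft³ → storage unit 3 (remaining 31 ft³)
57 ft³ → storage unit 4 (remaining 43 ft³)
72 ft³ → storage unit 5 (remaining 28 ft³)
62 ft³ → storage unit 6 (remaining 38 ft³)
16 ft³ → storage unit 1 (remaining 29 ft³)
66 ft³ → storage unit 7 (remaining 34 ft³)
25 ft³ → storage unit 1 (remaining 4 ft³)
29 ft³ → storage unit 2 (remaining 20 ft³)
60 ft³ → storage unit 8 (remaining 40 ft³)
Final storage units: [55,16,25] [51,29] [69] [57] [72] [62] [66] [60].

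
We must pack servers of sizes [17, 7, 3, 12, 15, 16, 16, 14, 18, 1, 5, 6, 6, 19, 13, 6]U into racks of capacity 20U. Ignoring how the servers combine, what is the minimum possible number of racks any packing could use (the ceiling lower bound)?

Total size = 17 + 7 + 3 + 12 + 15 + 16 + 16 + 14 + 18 + 1 + 5 + 6 + 6 + 19 + 13 + 6 = 174U.
⌈174 / 20⌉ = 9.

9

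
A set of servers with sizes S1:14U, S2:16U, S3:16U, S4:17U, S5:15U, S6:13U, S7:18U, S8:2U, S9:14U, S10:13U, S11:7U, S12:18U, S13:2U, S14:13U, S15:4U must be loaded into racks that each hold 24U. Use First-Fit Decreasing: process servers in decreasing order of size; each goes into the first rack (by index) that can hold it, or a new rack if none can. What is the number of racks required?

11

Sorted descending: 18, 18, 17, 16, 16, 15, 14, 14, 13, 13, 13, 7, 4, 2, 2.
18U → rack 1 (remaining 6U)
18U → rack 2 (remaining 6U)
17U → rack 3 (remaining 7U)
16U → rack 4 (remaining 8U)
16U → rack 5 (remaining 8U)
15U → rack 6 (remaining 9U)
14U → rack 7 (remaining 10U)
14U → rack 8 (remaining 10U)
13U → rack 9 (remaining 11U)
13U → rack 10 (remaining 11U)
13U → rack 11 (remaining 11U)
7U → rack 3 (remaining 0U)
4U → rack 1 (remaining 2U)
2U → rack 1 (remaining 0U)
2U → rack 2 (remaining 4U)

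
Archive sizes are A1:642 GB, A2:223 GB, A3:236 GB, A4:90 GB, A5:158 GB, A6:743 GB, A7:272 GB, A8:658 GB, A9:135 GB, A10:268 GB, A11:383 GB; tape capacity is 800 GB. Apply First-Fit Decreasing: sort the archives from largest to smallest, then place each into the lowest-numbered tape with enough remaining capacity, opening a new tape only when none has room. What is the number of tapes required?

5 tapes

Sorted descending: 743, 658, 642, 383, 272, 268, 236, 223, 158, 135, 90.
tape 1: place 743 GB, 57 GB left
tape 2: place 658 GB, 142 GB left
tape 3: place 642 GB, 158 GB left
tape 4: place 383 GB, 417 GB left
tape 4: place 272 GB, 145 GB left
tape 5: place 268 GB, 532 GB left
tape 5: place 236 GB, 296 GB left
tape 5: place 223 GB, 73 GB left
tape 3: place 158 GB, 0 GB left
tape 2: place 135 GB, 7 GB left
tape 4: place 90 GB, 55 GB left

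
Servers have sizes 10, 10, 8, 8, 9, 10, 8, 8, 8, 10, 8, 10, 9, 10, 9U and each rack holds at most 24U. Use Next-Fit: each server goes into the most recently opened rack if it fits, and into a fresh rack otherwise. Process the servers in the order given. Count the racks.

Put 10U in rack 1; 14U remain.
Put 10U in rack 1; 4U remain.
Put 8U in rack 2; 16U remain.
Put 8U in rack 2; 8U remain.
Put 9U in rack 3; 15U remain.
Put 10U in rack 3; 5U remain.
Put 8U in rack 4; 16U remain.
Put 8U in rack 4; 8U remain.
Put 8U in rack 4; 0U remain.
Put 10U in rack 5; 14U remain.
Put 8U in rack 5; 6U remain.
Put 10U in rack 6; 14U remain.
Put 9U in rack 6; 5U remain.
Put 10U in rack 7; 14U remain.
Put 9U in rack 7; 5U remain.
Final racks: [10,10] [8,8] [9,10] [8,8,8] [10,8] [10,9] [10,9].

7 racks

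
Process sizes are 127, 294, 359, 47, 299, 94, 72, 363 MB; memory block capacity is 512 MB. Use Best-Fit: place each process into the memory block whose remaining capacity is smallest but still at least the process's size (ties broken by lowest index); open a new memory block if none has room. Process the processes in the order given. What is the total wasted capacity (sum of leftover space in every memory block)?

memory block 1: place 127 MB, 385 MB left
memory block 1: place 294 MB, 91 MB left
memory block 2: place 359 MB, 153 MB left
memory block 1: place 47 MB, 44 MB left
memory block 3: place 299 MB, 213 MB left
memory block 2: place 94 MB, 59 MB left
memory block 3: place 72 MB, 141 MB left
memory block 4: place 363 MB, 149 MB left
4 memory blocks × 512 MB = 2048 MB; used 1655 MB; unused 393 MB.

393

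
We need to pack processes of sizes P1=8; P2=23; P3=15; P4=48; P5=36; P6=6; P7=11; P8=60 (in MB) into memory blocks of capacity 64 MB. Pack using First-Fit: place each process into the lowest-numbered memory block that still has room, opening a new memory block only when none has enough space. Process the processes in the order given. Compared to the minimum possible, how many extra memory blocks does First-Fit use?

0

First-Fit: [8,23,15,6,11] [48] [36] [60] → 4 memory blocks.
Total size 207 MB; any packing needs at least ⌈207/64⌉ = 4 memory blocks.
So 4 is already optimal.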